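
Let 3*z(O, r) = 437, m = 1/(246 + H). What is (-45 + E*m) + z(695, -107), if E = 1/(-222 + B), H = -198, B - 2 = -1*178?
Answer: 641045/6368 ≈ 100.67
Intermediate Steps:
B = -176 (B = 2 - 1*178 = 2 - 178 = -176)
m = 1/48 (m = 1/(246 - 198) = 1/48 ≈ 0.020833)
z(O, r) = 437/3 (z(O, r) = (⅓)*437 = 437/3)
E = -1/398 (E = 1/(-222 - 176) = 1/(-398) = -1/398 ≈ -0.0025126)
(-45 + E*m) + z(695, -107) = (-45 - 1/398*1/48) + 437/3 = (-45 - 1/19104) + 437/3 = -859681/19104 + 437/3 = 641045/6368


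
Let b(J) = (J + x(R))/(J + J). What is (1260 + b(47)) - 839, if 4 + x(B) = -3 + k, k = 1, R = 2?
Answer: 39615/94 ≈ 421.44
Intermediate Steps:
x(B) = -6 (x(B) = -4 + (-3 + 1) = -4 - 2 = -6)
b(J) = (-6 + J)/(2*J) (b(J) = (J - 6)/(J + J) = (-6 + J)/((2*J)) = (-6 + J)*(1/(2*J)) = (-6 + J)/(2*J))
(1260 + b(47)) - 839 = (1260 + (1/2)*(-6 + 47)/47) - 839 = (1260 + (1/2)*(1/47)*41) - 839 = (1260 + 41/94) - 839 = 118481/94 - 839 = 39615/94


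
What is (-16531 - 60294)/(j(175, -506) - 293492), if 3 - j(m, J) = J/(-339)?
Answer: 26043675/99493277 ≈ 0.26176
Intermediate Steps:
j(m, J) = 3 + J/339 (j(m, J) = 3 - J/(-339) = 3 - J*(-1)/339 = 3 - (-1)*J/339 = 3 + J/339)
(-16531 - 60294)/(j(175, -506) - 293492) = (-16531 - 60294)/((3 + (1/339)*(-506)) - 293492) = -76825/((3 - 506/339) - 293492) = -76825/(511/339 - 293492) = -76825/(-99493277/339) = -76825*(-339/99493277) = 26043675/99493277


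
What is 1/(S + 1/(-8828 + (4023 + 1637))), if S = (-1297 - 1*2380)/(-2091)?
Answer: 2208096/3882215 ≈ 0.56877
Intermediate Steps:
S = 3677/2091 (S = (-1297 - 2380)*(-1/2091) = -3677*(-1/2091) = 3677/2091 ≈ 1.7585)
1/(S + 1/(-8828 + (4023 + 1637))) = 1/(3677/2091 + 1/(-8828 + (4023 + 1637))) = 1/(3677/2091 + 1/(-8828 + 5660)) = 1/(3677/2091 + 1/(-3168)) = 1/(3677/2091 - 1/3168) = 1/(3882215/2208096) = 2208096/3882215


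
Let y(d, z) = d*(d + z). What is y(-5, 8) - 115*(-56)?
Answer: 6425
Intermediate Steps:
y(-5, 8) - 115*(-56) = -5*(-5 + 8) - 115*(-56) = -5*3 + 6440 = -15 + 6440 = 6425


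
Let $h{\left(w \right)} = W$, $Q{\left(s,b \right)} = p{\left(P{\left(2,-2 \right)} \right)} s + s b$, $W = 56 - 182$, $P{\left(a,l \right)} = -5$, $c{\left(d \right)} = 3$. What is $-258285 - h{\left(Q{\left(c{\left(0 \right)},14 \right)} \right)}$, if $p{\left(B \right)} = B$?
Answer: $-258159$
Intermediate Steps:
$W = -126$ ($W = 56 - 182 = -126$)
$Q{\left(s,b \right)} = - 5 s + b s$ ($Q{\left(s,b \right)} = - 5 s + s b = - 5 s + b s$)
$h{\left(w \right)} = -126$
$-258285 - h{\left(Q{\left(c{\left(0 \right)},14 \right)} \right)} = -258285 - -126 = -258285 + 126 = -258159$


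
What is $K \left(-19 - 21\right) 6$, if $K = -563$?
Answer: $135120$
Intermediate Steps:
$K \left(-19 - 21\right) 6 = - 563 \left(-19 - 21\right) 6 = - 563 \left(\left(-40\right) 6\right) = \left(-563\right) \left(-240\right) = 135120$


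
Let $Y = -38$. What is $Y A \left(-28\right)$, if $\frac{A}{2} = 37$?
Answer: $78736$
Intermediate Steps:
$A = 74$ ($A = 2 \cdot 37 = 74$)
$Y A \left(-28\right) = \left(-38\right) 74 \left(-28\right) = \left(-2812\right) \left(-28\right) = 78736$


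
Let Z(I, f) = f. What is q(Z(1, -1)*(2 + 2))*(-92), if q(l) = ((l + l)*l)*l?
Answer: 11776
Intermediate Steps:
q(l) = 2*l³ (q(l) = ((2*l)*l)*l = (2*l²)*l = 2*l³)
q(Z(1, -1)*(2 + 2))*(-92) = (2*(-(2 + 2))³)*(-92) = (2*(-1*4)³)*(-92) = (2*(-4)³)*(-92) = (2*(-64))*(-92) = -128*(-92) = 11776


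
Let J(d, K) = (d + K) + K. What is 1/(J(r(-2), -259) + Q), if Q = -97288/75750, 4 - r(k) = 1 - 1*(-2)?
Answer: -37875/19630019 ≈ -0.0019294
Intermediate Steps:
r(k) = 1 (r(k) = 4 - (1 - 1*(-2)) = 4 - (1 + 2) = 4 - 1*3 = 4 - 3 = 1)
J(d, K) = d + 2*K (J(d, K) = (K + d) + K = d + 2*K)
Q = -48644/37875 (Q = -97288*1/75750 = -48644/37875 ≈ -1.2843)
1/(J(r(-2), -259) + Q) = 1/((1 + 2*(-259)) - 48644/37875) = 1/((1 - 518) - 48644/37875) = 1/(-517 - 48644/37875) = 1/(-19630019/37875) = -37875/19630019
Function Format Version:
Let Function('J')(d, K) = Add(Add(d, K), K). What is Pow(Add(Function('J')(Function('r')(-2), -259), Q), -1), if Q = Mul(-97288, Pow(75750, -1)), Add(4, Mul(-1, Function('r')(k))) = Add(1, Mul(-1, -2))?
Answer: Rational(-37875, 19630019) ≈ -0.0019294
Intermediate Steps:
Function('r')(k) = 1 (Function('r')(k) = Add(4, Mul(-1, Add(1, Mul(-1, -2)))) = Add(4, Mul(-1, Add(1, 2))) = Add(4, Mul(-1, 3)) = Add(4, -3) = 1)
Function('J')(d, K) = Add(d, Mul(2, K)) (Function('J')(d, K) = Add(Add(K, d), K) = Add(d, Mul(2, K)))
Q = Rational(-48644, 37875) (Q = Mul(-97288, Rational(1, 75750)) = Rational(-48644, 37875) ≈ -1.2843)
Pow(Add(Function('J')(Function('r')(-2), -259), Q), -1) = Pow(Add(Add(1, Mul(2, -259)), Rational(-48644, 37875)), -1) = Pow(Add(Add(1, -518), Rational(-48644, 37875)), -1) = Pow(Add(-517, Rational(-48644, 37875)), -1) = Pow(Rational(-19630019, 37875), -1) = Rational(-37875, 19630019)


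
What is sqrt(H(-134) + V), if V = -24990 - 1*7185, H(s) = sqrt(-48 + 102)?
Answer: sqrt(-32175 + 3*sqrt(6)) ≈ 179.35*I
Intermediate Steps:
H(s) = 3*sqrt(6) (H(s) = sqrt(54) = 3*sqrt(6))
V = -32175 (V = -24990 - 7185 = -32175)
sqrt(H(-134) + V) = sqrt(3*sqrt(6) - 32175) = sqrt(-32175 + 3*sqrt(6))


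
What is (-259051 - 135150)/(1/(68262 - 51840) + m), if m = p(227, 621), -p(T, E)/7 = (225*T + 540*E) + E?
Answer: 6473568822/44491336343 ≈ 0.14550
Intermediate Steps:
p(T, E) = -3787*E - 1575*T (p(T, E) = -7*((225*T + 540*E) + E) = -7*(225*T + 541*E) = -3787*E - 1575*T)
m = -2709252 (m = -3787*621 - 1575*227 = -2351727 - 357525 = -2709252)
(-259051 - 135150)/(1/(68262 - 51840) + m) = (-259051 - 135150)/(1/(68262 - 51840) - 2709252) = -394201/(1/16422 - 2709252) = -394201/(-44491336343/16422) = -394201*(-16422/44491336343) = 6473568822/44491336343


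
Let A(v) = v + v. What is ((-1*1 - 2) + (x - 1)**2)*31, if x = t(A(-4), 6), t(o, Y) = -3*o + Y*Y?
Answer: 107818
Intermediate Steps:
A(v) = 2*v
t(o, Y) = Y**2 - 3*o (t(o, Y) = -3*o + Y**2 = Y**2 - 3*o)
x = 60 (x = 6**2 - 6*(-4) = 36 - 3*(-8) = 36 + 24 = 60)
((-1*1 - 2) + (x - 1)**2)*31 = ((-1*1 - 2) + (60 - 1)**2)*31 = ((-1 - 2) + 59**2)*31 = (-3 + 3481)*31 = 3478*31 = 107818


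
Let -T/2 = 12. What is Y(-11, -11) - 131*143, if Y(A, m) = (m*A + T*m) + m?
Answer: -18359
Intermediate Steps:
T = -24 (T = -2*12 = -24)
Y(A, m) = -23*m + A*m (Y(A, m) = (m*A - 24*m) + m = (A*m - 24*m) + m = (-24*m + A*m) + m = -23*m + A*m)
Y(-11, -11) - 131*143 = -11*(-23 - 11) - 131*143 = -11*(-34) - 18733 = 374 - 18733 = -18359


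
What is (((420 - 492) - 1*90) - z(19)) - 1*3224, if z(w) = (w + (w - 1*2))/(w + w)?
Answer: -64352/19 ≈ -3386.9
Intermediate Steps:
z(w) = (-2 + 2*w)/(2*w) (z(w) = (w + (w - 2))/((2*w)) = (w + (-2 + w))*(1/(2*w)) = (-2 + 2*w)*(1/(2*w)) = (-2 + 2*w)/(2*w))
(((420 - 492) - 1*90) - z(19)) - 1*3224 = (((420 - 492) - 1*90) - (-1 + 19)/19) - 1*3224 = ((-72 - 90) - 18/19) - 3224 = (-162 - 1*18/19) - 3224 = (-162 - 18/19) - 3224 = -3096/19 - 3224 = -64352/19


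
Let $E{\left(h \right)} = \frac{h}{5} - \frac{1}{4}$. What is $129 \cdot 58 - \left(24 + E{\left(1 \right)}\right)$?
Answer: $\frac{149161}{20} \approx 7458.0$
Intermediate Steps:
$E{\left(h \right)} = - \frac{1}{4} + \frac{h}{5}$ ($E{\left(h \right)} = h \frac{1}{5} - \frac{1}{4} = \frac{h}{5} - \frac{1}{4} = - \frac{1}{4} + \frac{h}{5}$)
$129 \cdot 58 - \left(24 + E{\left(1 \right)}\right) = 129 \cdot 58 + \left(\left(21 - \left(- \frac{1}{4} + \frac{1}{5} \cdot 1\right)\right) - 45\right) = 7482 + \left(\left(21 - \left(- \frac{1}{4} + \frac{1}{5}\right)\right) - 45\right) = 7482 + \left(\left(21 - - \frac{1}{20}\right) - 45\right) = 7482 + \left(\left(21 + \frac{1}{20}\right) - 45\right) = 7482 + \left(\frac{421}{20} - 45\right) = 7482 - \frac{479}{20} = \frac{149161}{20}$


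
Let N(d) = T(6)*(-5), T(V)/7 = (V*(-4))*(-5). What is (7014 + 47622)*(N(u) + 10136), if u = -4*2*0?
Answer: 324319296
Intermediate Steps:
T(V) = 140*V (T(V) = 7*((V*(-4))*(-5)) = 7*(-4*V*(-5)) = 7*(20*V) = 140*V)
u = 0 (u = -8*0 = 0)
N(d) = -4200 (N(d) = (140*6)*(-5) = 840*(-5) = -4200)
(7014 + 47622)*(N(u) + 10136) = (7014 + 47622)*(-4200 + 10136) = 54636*5936 = 324319296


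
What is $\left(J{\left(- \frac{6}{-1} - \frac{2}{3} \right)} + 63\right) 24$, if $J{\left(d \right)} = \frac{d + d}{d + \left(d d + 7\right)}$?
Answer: $\frac{557208}{367} \approx 1518.3$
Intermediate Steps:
$J{\left(d \right)} = \frac{2 d}{7 + d + d^{2}}$ ($J{\left(d \right)} = \frac{2 d}{d + \left(d^{2} + 7\right)} = \frac{2 d}{d + \left(7 + d^{2}\right)} = \frac{2 d}{7 + d + d^{2}}$)
$\left(J{\left(- \frac{6}{-1} - \frac{2}{3} \right)} + 63\right) 24 = \left(\frac{2 \left(- \frac{6}{-1} - \frac{2}{3}\right)}{7 - \left(-6 + \frac{2}{3}\right) + \left(- \frac{6}{-1} - \frac{2}{3}\right)^{2}} + 63\right) 24 = \left(\frac{2 \left(\left(-6\right) \left(-1\right) - \frac{2}{3}\right)}{7 - - \frac{16}{3} + \left(\left(-6\right) \left(-1\right) - \frac{2}{3}\right)^{2}} + 63\right) 24 = \left(\frac{2 \left(6 - \frac{2}{3}\right)}{7 + \left(6 - \frac{2}{3}\right) + \left(6 - \frac{2}{3}\right)^{2}} + 63\right) 24 = \left(2 \cdot \frac{16}{3} \frac{1}{7 + \frac{16}{3} + \left(\frac{16}{3}\right)^{2}} + 63\right) 24 = \left(2 \cdot \frac{16}{3} \frac{1}{7 + \frac{16}{3} + \frac{256}{9}} + 63\right) 24 = \left(2 \cdot \frac{16}{3} \frac{1}{\frac{367}{9}} + 63\right) 24 = \left(2 \cdot \frac{16}{3} \cdot \frac{9}{367} + 63\right) 24 = \left(\frac{96}{367} + 63\right) 24 = \frac{23217}{367} \cdot 24 = \frac{557208}{367}$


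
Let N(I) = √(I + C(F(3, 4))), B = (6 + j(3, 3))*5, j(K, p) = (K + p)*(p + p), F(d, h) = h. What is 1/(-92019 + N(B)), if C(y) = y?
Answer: -92019/8467496147 - √214/8467496147 ≈ -1.0869e-5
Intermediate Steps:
j(K, p) = 2*p*(K + p) (j(K, p) = (K + p)*(2*p) = 2*p*(K + p))
B = 210 (B = (6 + 2*3*(3 + 3))*5 = (6 + 2*3*6)*5 = (6 + 36)*5 = 42*5 = 210)
N(I) = √(4 + I) (N(I) = √(I + 4) = √(4 + I))
1/(-92019 + N(B)) = 1/(-92019 + √(4 + 210)) = 1/(-92019 + √214)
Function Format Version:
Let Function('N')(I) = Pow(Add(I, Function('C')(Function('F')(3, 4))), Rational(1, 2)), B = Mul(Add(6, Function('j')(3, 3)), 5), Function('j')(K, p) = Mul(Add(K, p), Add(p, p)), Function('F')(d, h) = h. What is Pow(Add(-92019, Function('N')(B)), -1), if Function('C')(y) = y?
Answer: Add(Rational(-92019, 8467496147), Mul(Rational(-1, 8467496147), Pow(214, Rational(1, 2)))) ≈ -1.0869e-5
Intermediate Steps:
Function('j')(K, p) = Mul(2, p, Add(K, p)) (Function('j')(K, p) = Mul(Add(K, p), Mul(2, p)) = Mul(2, p, Add(K, p)))
B = 210 (B = Mul(Add(6, Mul(2, 3, Add(3, 3))), 5) = Mul(Add(6, Mul(2, 3, 6)), 5) = Mul(Add(6, 36), 5) = Mul(42, 5) = 210)
Function('N')(I) = Pow(Add(4, I), Rational(1, 2)) (Function('N')(I) = Pow(Add(I, 4), Rational(1, 2)) = Pow(Add(4, I), Rational(1, 2)))
Pow(Add(-92019, Function('N')(B)), -1) = Pow(Add(-92019, Pow(Add(4, 210), Rational(1, 2))), -1) = Pow(Add(-92019, Pow(214, Rational(1, 2))), -1)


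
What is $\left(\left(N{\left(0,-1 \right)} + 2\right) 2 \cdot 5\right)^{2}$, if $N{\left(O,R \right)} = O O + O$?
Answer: $400$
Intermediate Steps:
$N{\left(O,R \right)} = O + O^{2}$ ($N{\left(O,R \right)} = O^{2} + O = O + O^{2}$)
$\left(\left(N{\left(0,-1 \right)} + 2\right) 2 \cdot 5\right)^{2} = \left(\left(0 \left(1 + 0\right) + 2\right) 2 \cdot 5\right)^{2} = \left(\left(0 \cdot 1 + 2\right) 2 \cdot 5\right)^{2} = \left(\left(0 + 2\right) 2 \cdot 5\right)^{2} = \left(2 \cdot 2 \cdot 5\right)^{2} = \left(4 \cdot 5\right)^{2} = 20^{2} = 400$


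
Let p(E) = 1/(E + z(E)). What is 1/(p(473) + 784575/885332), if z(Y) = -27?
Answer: 197429036/175402891 ≈ 1.1256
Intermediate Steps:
p(E) = 1/(-27 + E) (p(E) = 1/(E - 27) = 1/(-27 + E))
1/(p(473) + 784575/885332) = 1/(1/(-27 + 473) + 784575/885332) = 1/(1/446 + 784575*(1/885332)) = 1/(1/446 + 784575/885332) = 1/(175402891/197429036) = 197429036/175402891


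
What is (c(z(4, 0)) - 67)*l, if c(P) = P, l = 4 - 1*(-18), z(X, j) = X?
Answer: -1386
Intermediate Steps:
l = 22 (l = 4 + 18 = 22)
(c(z(4, 0)) - 67)*l = (4 - 67)*22 = -63*22 = -1386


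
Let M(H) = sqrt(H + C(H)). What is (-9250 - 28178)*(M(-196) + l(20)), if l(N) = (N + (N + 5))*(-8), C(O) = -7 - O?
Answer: 13474080 - 37428*I*sqrt(7) ≈ 1.3474e+7 - 99025.0*I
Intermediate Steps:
l(N) = -40 - 16*N (l(N) = (N + (5 + N))*(-8) = (5 + 2*N)*(-8) = -40 - 16*N)
M(H) = I*sqrt(7) (M(H) = sqrt(H + (-7 - H)) = sqrt(-7) = I*sqrt(7))
(-9250 - 28178)*(M(-196) + l(20)) = (-9250 - 28178)*(I*sqrt(7) + (-40 - 16*20)) = -37428*(I*sqrt(7) + (-40 - 320)) = -37428*(I*sqrt(7) - 360) = -37428*(-360 + I*sqrt(7)) = 13474080 - 37428*I*sqrt(7)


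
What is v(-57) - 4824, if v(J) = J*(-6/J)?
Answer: -4830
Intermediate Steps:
v(J) = -6
v(-57) - 4824 = -6 - 4824 = -4830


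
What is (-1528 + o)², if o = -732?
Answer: 5107600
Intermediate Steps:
(-1528 + o)² = (-1528 - 732)² = (-2260)² = 5107600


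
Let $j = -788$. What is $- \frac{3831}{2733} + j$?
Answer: $- \frac{719145}{911} \approx -789.4$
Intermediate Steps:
$- \frac{3831}{2733} + j = - \frac{3831}{2733} - 788 = \left(-3831\right) \frac{1}{2733} - 788 = - \frac{1277}{911} - 788 = - \frac{719145}{911}$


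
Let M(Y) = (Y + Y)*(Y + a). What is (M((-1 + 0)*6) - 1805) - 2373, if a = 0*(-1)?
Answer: -4106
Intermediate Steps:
a = 0
M(Y) = 2*Y² (M(Y) = (Y + Y)*(Y + 0) = (2*Y)*Y = 2*Y²)
(M((-1 + 0)*6) - 1805) - 2373 = (2*((-1 + 0)*6)² - 1805) - 2373 = (2*(-1*6)² - 1805) - 2373 = (2*(-6)² - 1805) - 2373 = (2*36 - 1805) - 2373 = (72 - 1805) - 2373 = -1733 - 2373 = -4106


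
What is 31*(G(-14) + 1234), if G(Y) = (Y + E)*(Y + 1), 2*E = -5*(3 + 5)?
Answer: 51956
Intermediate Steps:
E = -20 (E = (-5*(3 + 5))/2 = (-5*8)/2 = (½)*(-40) = -20)
G(Y) = (1 + Y)*(-20 + Y) (G(Y) = (Y - 20)*(Y + 1) = (-20 + Y)*(1 + Y) = (1 + Y)*(-20 + Y))
31*(G(-14) + 1234) = 31*((-20 + (-14)² - 19*(-14)) + 1234) = 31*((-20 + 196 + 266) + 1234) = 31*(442 + 1234) = 31*1676 = 51956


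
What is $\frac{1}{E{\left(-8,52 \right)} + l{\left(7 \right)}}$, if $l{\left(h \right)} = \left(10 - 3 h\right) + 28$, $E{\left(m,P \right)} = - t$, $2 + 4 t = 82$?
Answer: $- \frac{1}{3} \approx -0.33333$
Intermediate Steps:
$t = 20$ ($t = - \frac{1}{2} + \frac{1}{4} \cdot 82 = - \frac{1}{2} + \frac{41}{2} = 20$)
$E{\left(m,P \right)} = -20$ ($E{\left(m,P \right)} = \left(-1\right) 20 = -20$)
$l{\left(h \right)} = 38 - 3 h$
$\frac{1}{E{\left(-8,52 \right)} + l{\left(7 \right)}} = \frac{1}{-20 + \left(38 - 21\right)} = \frac{1}{-20 + 17} = \frac{1}{-3} = - \frac{1}{3}$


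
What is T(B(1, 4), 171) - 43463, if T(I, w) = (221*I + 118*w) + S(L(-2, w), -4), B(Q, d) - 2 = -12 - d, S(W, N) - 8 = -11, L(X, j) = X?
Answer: -26382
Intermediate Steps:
S(W, N) = -3 (S(W, N) = 8 - 11 = -3)
B(Q, d) = -10 - d (B(Q, d) = 2 + (-12 - d) = -10 - d)
T(I, w) = -3 + 118*w + 221*I (T(I, w) = (221*I + 118*w) - 3 = (118*w + 221*I) - 3 = -3 + 118*w + 221*I)
T(B(1, 4), 171) - 43463 = (-3 + 118*171 + 221*(-10 - 1*4)) - 43463 = (-3 + 20178 + 221*(-10 - 4)) - 43463 = (-3 + 20178 + 221*(-14)) - 43463 = (-3 + 20178 - 3094) - 43463 = 17081 - 43463 = -26382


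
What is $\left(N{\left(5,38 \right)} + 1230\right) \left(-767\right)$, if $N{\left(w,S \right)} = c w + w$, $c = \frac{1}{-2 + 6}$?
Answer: $- \frac{3792815}{4} \approx -9.482 \cdot 10^{5}$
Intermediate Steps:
$c = \frac{1}{4} \approx 0.25$
$N{\left(w,S \right)} = \frac{5 w}{4}$ ($N{\left(w,S \right)} = \frac{w}{4} + w = \frac{5 w}{4}$)
$\left(N{\left(5,38 \right)} + 1230\right) \left(-767\right) = \left(\frac{5}{4} \cdot 5 + 1230\right) \left(-767\right) = \left(\frac{25}{4} + 1230\right) \left(-767\right) = \frac{4945}{4} \left(-767\right) = - \frac{3792815}{4}$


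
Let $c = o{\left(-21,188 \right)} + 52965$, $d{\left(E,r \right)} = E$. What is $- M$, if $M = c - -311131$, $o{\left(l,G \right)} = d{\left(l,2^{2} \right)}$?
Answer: $-364075$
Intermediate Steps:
$o{\left(l,G \right)} = l$
$c = 52944$ ($c = -21 + 52965 = 52944$)
$M = 364075$ ($M = 52944 - -311131 = 52944 + 311131 = 364075$)
$- M = \left(-1\right) 364075 = -364075$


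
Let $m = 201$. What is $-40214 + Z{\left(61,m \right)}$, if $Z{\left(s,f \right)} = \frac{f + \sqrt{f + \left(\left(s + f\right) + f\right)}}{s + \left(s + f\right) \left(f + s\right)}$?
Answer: $- \frac{2762902669}{68705} + \frac{2 \sqrt{166}}{68705} \approx -40214.0$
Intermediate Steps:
$Z{\left(s,f \right)} = \frac{f + \sqrt{s + 3 f}}{s + \left(f + s\right)^{2}}$ ($Z{\left(s,f \right)} = \frac{f + \sqrt{f + \left(\left(f + s\right) + f\right)}}{s + \left(f + s\right) \left(f + s\right)} = \frac{f + \sqrt{f + \left(s + 2 f\right)}}{s + \left(f + s\right)^{2}} = \frac{f + \sqrt{s + 3 f}}{s + \left(f + s\right)^{2}}$)
$-40214 + Z{\left(61,m \right)} = -40214 + \frac{201 + \sqrt{61 + 3 \cdot 201}}{61 + \left(201 + 61\right)^{2}} = -40214 + \frac{201 + \sqrt{61 + 603}}{61 + 262^{2}} = -40214 + \frac{201 + \sqrt{664}}{61 + 68644} = -40214 + \frac{201 + 2 \sqrt{166}}{68705} = -40214 + \left(\frac{201}{68705} + \frac{2 \sqrt{166}}{68705}\right) = - \frac{2762902669}{68705} + \frac{2 \sqrt{166}}{68705}$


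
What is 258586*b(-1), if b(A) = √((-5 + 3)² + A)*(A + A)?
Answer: -517172*√3 ≈ -8.9577e+5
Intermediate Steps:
b(A) = 2*A*√(4 + A) (b(A) = √((-2)² + A)*(2*A) = √(4 + A)*(2*A) = 2*A*√(4 + A))
258586*b(-1) = 258586*(2*(-1)*√(4 - 1)) = 258586*(2*(-1)*√3) = 258586*(-2*√3) = -517172*√3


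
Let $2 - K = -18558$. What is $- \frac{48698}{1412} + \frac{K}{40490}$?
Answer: $- \frac{97278765}{2858594} \approx -34.03$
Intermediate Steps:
$K = 18560$ ($K = 2 - -18558 = 2 + 18558 = 18560$)
$- \frac{48698}{1412} + \frac{K}{40490} = - \frac{48698}{1412} + \frac{18560}{40490} = \left(-48698\right) \frac{1}{1412} + 18560 \cdot \frac{1}{40490} = - \frac{24349}{706} + \frac{1856}{4049} = - \frac{97278765}{2858594}$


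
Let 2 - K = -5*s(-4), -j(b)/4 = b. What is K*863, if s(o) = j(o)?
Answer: 70766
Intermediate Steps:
j(b) = -4*b
s(o) = -4*o
K = 82 (K = 2 - (-5)*(-4*(-4)) = 2 - (-5)*16 = 2 - 1*(-80) = 2 + 80 = 82)
K*863 = 82*863 = 70766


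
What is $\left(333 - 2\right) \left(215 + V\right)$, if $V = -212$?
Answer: $993$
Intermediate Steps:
$\left(333 - 2\right) \left(215 + V\right) = \left(333 - 2\right) \left(215 - 212\right) = 331 \cdot 3 = 993$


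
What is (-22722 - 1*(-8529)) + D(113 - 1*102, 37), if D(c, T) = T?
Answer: -14156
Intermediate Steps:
(-22722 - 1*(-8529)) + D(113 - 1*102, 37) = (-22722 - 1*(-8529)) + 37 = (-22722 + 8529) + 37 = -14193 + 37 = -14156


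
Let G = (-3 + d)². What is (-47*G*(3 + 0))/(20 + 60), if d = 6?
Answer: -1269/80 ≈ -15.863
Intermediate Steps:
G = 9 (G = (-3 + 6)² = 3² = 9)
(-47*G*(3 + 0))/(20 + 60) = (-423*(3 + 0))/(20 + 60) = -423*3/80 = -47*27*(1/80) = -1269*1/80 = -1269/80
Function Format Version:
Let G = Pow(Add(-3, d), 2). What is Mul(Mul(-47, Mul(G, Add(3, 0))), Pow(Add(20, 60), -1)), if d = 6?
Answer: Rational(-1269, 80) ≈ -15.863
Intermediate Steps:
G = 9 (G = Pow(Add(-3, 6), 2) = Pow(3, 2) = 9)
Mul(Mul(-47, Mul(G, Add(3, 0))), Pow(Add(20, 60), -1)) = Mul(Mul(-47, Mul(9, Add(3, 0))), Pow(Add(20, 60), -1)) = Mul(Mul(-47, Mul(9, 3)), Pow(80, -1)) = Mul(Mul(-47, 27), Rational(1, 80)) = Mul(-1269, Rational(1, 80)) = Rational(-1269, 80)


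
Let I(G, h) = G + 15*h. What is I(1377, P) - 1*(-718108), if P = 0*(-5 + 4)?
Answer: 719485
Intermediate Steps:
P = 0 (P = 0*(-1) = 0)
I(1377, P) - 1*(-718108) = (1377 + 15*0) - 1*(-718108) = (1377 + 0) + 718108 = 1377 + 718108 = 719485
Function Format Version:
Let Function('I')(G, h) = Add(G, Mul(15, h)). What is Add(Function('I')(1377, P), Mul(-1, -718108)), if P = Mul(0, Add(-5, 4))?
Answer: 719485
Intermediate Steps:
P = 0 (P = Mul(0, -1) = 0)
Add(Function('I')(1377, P), Mul(-1, -718108)) = Add(Add(1377, Mul(15, 0)), Mul(-1, -718108)) = Add(Add(1377, 0), 718108) = Add(1377, 718108) = 719485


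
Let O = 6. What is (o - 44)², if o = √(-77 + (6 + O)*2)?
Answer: (44 - I*√53)² ≈ 1883.0 - 640.65*I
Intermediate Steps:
o = I*√53 (o = √(-77 + (6 + 6)*2) = √(-77 + 12*2) = √(-77 + 24) = √(-53) = I*√53 ≈ 7.2801*I)
(o - 44)² = (I*√53 - 44)² = (-44 + I*√53)²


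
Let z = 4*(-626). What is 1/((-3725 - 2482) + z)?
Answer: -1/8711 ≈ -0.00011480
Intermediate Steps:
z = -2504
1/((-3725 - 2482) + z) = 1/((-3725 - 2482) - 2504) = 1/(-6207 - 2504) = 1/(-8711) = -1/8711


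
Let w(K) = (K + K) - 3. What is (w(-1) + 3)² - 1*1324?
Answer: -1320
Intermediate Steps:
w(K) = -3 + 2*K (w(K) = 2*K - 3 = -3 + 2*K)
(w(-1) + 3)² - 1*1324 = ((-3 + 2*(-1)) + 3)² - 1*1324 = ((-3 - 2) + 3)² - 1324 = (-5 + 3)² - 1324 = (-2)² - 1324 = 4 - 1324 = -1320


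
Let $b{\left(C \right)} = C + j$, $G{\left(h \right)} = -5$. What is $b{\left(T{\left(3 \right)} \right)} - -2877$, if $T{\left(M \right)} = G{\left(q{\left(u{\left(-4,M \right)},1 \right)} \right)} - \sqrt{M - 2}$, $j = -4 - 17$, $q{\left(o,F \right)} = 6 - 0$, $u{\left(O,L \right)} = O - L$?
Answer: $2850$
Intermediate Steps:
$q{\left(o,F \right)} = 6$ ($q{\left(o,F \right)} = 6 + 0 = 6$)
$j = -21$
$T{\left(M \right)} = -5 - \sqrt{-2 + M}$ ($T{\left(M \right)} = -5 - \sqrt{M - 2} = -5 - \sqrt{-2 + M}$)
$b{\left(C \right)} = -21 + C$ ($b{\left(C \right)} = C - 21 = -21 + C$)
$b{\left(T{\left(3 \right)} \right)} - -2877 = \left(-21 - \left(5 + \sqrt{-2 + 3}\right)\right) - -2877 = \left(-21 - \left(5 + \sqrt{1}\right)\right) + 2877 = \left(-21 - 6\right) + 2877 = -27 + 2877 = 2850$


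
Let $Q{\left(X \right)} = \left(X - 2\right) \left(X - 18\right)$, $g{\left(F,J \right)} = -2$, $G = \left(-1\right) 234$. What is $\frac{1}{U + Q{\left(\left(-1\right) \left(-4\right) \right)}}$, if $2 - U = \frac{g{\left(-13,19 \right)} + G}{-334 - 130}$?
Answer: $- \frac{116}{3075} \approx -0.037724$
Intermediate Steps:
$G = -234$
$U = \frac{173}{116}$ ($U = 2 - \frac{-2 - 234}{-334 - 130} = 2 - - \frac{236}{-464} = 2 - \left(-236\right) \left(- \frac{1}{464}\right) = 2 - \frac{59}{116} = \frac{173}{116} \approx 1.4914$)
$Q{\left(X \right)} = \left(-18 + X\right) \left(-2 + X\right)$ ($Q{\left(X \right)} = \left(-2 + X\right) \left(-18 + X\right) = \left(-18 + X\right) \left(-2 + X\right)$)
$\frac{1}{U + Q{\left(\left(-1\right) \left(-4\right) \right)}} = \frac{1}{\frac{173}{116} + \left(36 + \left(\left(-1\right) \left(-4\right)\right)^{2} - 20 \left(\left(-1\right) \left(-4\right)\right)\right)} = \frac{1}{\frac{173}{116} + \left(36 + 4^{2} - 80\right)} = \frac{1}{\frac{173}{116} + \left(36 + 16 - 80\right)} = \frac{1}{\frac{173}{116} - 28} = \frac{1}{- \frac{3075}{116}} = - \frac{116}{3075}$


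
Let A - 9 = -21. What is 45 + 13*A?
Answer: -111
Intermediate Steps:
A = -12 (A = 9 - 21 = -12)
45 + 13*A = 45 + 13*(-12) = 45 - 156 = -111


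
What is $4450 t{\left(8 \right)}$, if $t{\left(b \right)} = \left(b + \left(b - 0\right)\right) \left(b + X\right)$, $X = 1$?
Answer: $640800$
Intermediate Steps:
$t{\left(b \right)} = 2 b \left(1 + b\right)$ ($t{\left(b \right)} = \left(b + \left(b - 0\right)\right) \left(b + 1\right) = \left(b + \left(b + 0\right)\right) \left(1 + b\right) = \left(b + b\right) \left(1 + b\right) = 2 b \left(1 + b\right)$)
$4450 t{\left(8 \right)} = 4450 \cdot 2 \cdot 8 \left(1 + 8\right) = 4450 \cdot 2 \cdot 8 \cdot 9 = 4450 \cdot 144 = 640800$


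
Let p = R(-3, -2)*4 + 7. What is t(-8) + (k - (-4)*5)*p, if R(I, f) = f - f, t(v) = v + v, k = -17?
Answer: 5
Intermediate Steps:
t(v) = 2*v
R(I, f) = 0
p = 7 (p = 0*4 + 7 = 0 + 7 = 7)
t(-8) + (k - (-4)*5)*p = 2*(-8) + (-17 - (-4)*5)*7 = -16 + (-17 - 1*(-20))*7 = -16 + (-17 + 20)*7 = -16 + 3*7 = -16 + 21 = 5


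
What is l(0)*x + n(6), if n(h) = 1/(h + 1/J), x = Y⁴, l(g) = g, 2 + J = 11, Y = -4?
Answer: 9/55 ≈ 0.16364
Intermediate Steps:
J = 9 (J = -2 + 11 = 9)
x = 256 (x = (-4)⁴ = 256)
n(h) = 1/(⅑ + h) (n(h) = 1/(h + 1/9) = 1/(h + ⅑) = 1/(⅑ + h))
l(0)*x + n(6) = 0*256 + 9/(1 + 9*6) = 0 + 9/(1 + 54) = 0 + 9/55 = 9/55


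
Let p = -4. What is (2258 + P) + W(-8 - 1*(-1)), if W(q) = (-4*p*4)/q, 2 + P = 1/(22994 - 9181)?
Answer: 217250871/96691 ≈ 2246.9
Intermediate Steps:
P = -27625/13813 (P = -2 + 1/(22994 - 9181) = -2 + 1/13813 = -27625/13813 ≈ -1.9999)
W(q) = 64/q (W(q) = (-4*(-4)*4)/q = (16*4)/q = 64/q)
(2258 + P) + W(-8 - 1*(-1)) = (2258 - 27625/13813) + 64/(-8 - 1*(-1)) = 31162129/13813 + 64/(-8 + 1) = 31162129/13813 + 64/(-7) = 31162129/13813 + 64*(-1/7) = 31162129/13813 - 64/7 = 217250871/96691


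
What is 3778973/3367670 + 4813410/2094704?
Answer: 6031451578423/1763567954920 ≈ 3.4200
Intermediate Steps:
3778973/3367670 + 4813410/2094704 = 3778973*(1/3367670) + 4813410*(1/2094704) = 3778973/3367670 + 2406705/1047352 = 6031451578423/1763567954920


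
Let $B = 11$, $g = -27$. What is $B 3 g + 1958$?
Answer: $1067$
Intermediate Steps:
$B 3 g + 1958 = 11 \cdot 3 \left(-27\right) + 1958 = 33 \left(-27\right) + 1958 = -891 + 1958 = 1067$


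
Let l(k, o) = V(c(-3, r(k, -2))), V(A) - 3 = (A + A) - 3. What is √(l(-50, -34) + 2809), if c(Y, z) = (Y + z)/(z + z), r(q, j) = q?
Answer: √281006/10 ≈ 53.010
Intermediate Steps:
c(Y, z) = (Y + z)/(2*z) (c(Y, z) = (Y + z)/((2*z)) = (Y + z)*(1/(2*z)) = (Y + z)/(2*z))
V(A) = 2*A (V(A) = 3 + ((A + A) - 3) = 3 + (2*A - 3) = 3 + (-3 + 2*A) = 2*A)
l(k, o) = (-3 + k)/k (l(k, o) = 2*((-3 + k)/(2*k)) = (-3 + k)/k)
√(l(-50, -34) + 2809) = √((-3 - 50)/(-50) + 2809) = √(-1/50*(-53) + 2809) = √(53/50 + 2809) = √(140503/50) = √281006/10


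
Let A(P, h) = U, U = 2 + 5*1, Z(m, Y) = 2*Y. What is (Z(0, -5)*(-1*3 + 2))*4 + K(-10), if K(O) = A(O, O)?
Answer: 47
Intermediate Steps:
U = 7 (U = 2 + 5 = 7)
A(P, h) = 7
K(O) = 7
(Z(0, -5)*(-1*3 + 2))*4 + K(-10) = ((2*(-5))*(-1*3 + 2))*4 + 7 = -10*(-3 + 2)*4 + 7 = -10*(-1)*4 + 7 = 10*4 + 7 = 40 + 7 = 47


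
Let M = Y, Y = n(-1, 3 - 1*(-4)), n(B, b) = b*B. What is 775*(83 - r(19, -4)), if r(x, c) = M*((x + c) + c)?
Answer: 124000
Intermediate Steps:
n(B, b) = B*b
Y = -7 (Y = -(3 - 1*(-4)) = -(3 + 4) = -1*7 = -7)
M = -7
r(x, c) = -14*c - 7*x (r(x, c) = -7*((x + c) + c) = -7*((c + x) + c) = -7*(x + 2*c) = -14*c - 7*x)
775*(83 - r(19, -4)) = 775*(83 - (-14*(-4) - 7*19)) = 775*(83 - (56 - 133)) = 775*(83 - 1*(-77)) = 775*(83 + 77) = 775*160 = 124000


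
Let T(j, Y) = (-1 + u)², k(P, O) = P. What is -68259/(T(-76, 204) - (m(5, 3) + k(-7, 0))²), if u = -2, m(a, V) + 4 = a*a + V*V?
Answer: 68259/520 ≈ 131.27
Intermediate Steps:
m(a, V) = -4 + V² + a² (m(a, V) = -4 + (a*a + V*V) = -4 + (a² + V²) = -4 + (V² + a²) = -4 + V² + a²)
T(j, Y) = 9 (T(j, Y) = (-1 - 2)² = (-3)² = 9)
-68259/(T(-76, 204) - (m(5, 3) + k(-7, 0))²) = -68259/(9 - ((-4 + 3² + 5²) - 7)²) = -68259/(9 - ((-4 + 9 + 25) - 7)²) = -68259/(9 - (30 - 7)²) = -68259/(9 - 1*23²) = -68259/(9 - 1*529) = -68259/(9 - 529) = -68259/(-520) = -68259*(-1/520) = 68259/520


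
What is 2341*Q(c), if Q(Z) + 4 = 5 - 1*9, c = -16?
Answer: -18728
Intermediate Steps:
Q(Z) = -8 (Q(Z) = -4 + (5 - 1*9) = -4 + (5 - 9) = -4 - 4 = -8)
2341*Q(c) = 2341*(-8) = -18728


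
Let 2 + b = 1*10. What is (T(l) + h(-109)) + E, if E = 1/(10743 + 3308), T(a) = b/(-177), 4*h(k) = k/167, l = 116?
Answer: -346056251/1661334036 ≈ -0.20830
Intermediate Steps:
b = 8 (b = -2 + 1*10 = -2 + 10 = 8)
h(k) = k/668 (h(k) = (k/167)/4 = k/668)
T(a) = -8/177 (T(a) = 8/(-177) = 8*(-1/177) = -8/177)
E = 1/14051 ≈ 7.1169e-5
(T(l) + h(-109)) + E = (-8/177 + (1/668)*(-109)) + 1/14051 = (-8/177 - 109/668) + 1/14051 = -24637/118236 + 1/14051 = -346056251/1661334036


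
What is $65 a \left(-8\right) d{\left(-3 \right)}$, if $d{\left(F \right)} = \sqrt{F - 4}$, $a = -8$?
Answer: $4160 i \sqrt{7} \approx 11006.0 i$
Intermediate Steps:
$d{\left(F \right)} = \sqrt{-4 + F}$
$65 a \left(-8\right) d{\left(-3 \right)} = 65 \left(-8\right) \left(-8\right) \sqrt{-4 - 3} = 65 \cdot 64 \sqrt{-7} = 65 \cdot 64 i \sqrt{7} = 4160 i \sqrt{7}$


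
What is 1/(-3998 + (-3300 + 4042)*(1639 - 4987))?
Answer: -1/2488214 ≈ -4.0189e-7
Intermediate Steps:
1/(-3998 + (-3300 + 4042)*(1639 - 4987)) = 1/(-3998 + 742*(-3348)) = 1/(-3998 - 2484216) = 1/(-2488214) = -1/2488214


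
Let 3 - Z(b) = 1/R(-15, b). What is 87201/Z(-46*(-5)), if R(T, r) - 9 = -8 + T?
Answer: 1220814/43 ≈ 28391.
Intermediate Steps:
R(T, r) = 1 + T (R(T, r) = 9 + (-8 + T) = 1 + T)
Z(b) = 43/14 (Z(b) = 3 - 1/(1 - 15) = 3 - 1/(-14) = 3 - 1*(-1/14) = 3 + 1/14 = 43/14)
87201/Z(-46*(-5)) = 87201/(43/14) = 87201*(14/43) = 1220814/43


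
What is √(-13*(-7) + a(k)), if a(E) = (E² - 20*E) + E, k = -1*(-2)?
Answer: √57 ≈ 7.5498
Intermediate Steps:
k = 2
a(E) = E² - 19*E
√(-13*(-7) + a(k)) = √(-13*(-7) + 2*(-19 + 2)) = √(91 + 2*(-17)) = √(91 - 34) = √57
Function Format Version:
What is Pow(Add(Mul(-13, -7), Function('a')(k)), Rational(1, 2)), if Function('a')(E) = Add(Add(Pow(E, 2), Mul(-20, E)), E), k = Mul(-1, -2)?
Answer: Pow(57, Rational(1, 2)) ≈ 7.5498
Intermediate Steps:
k = 2
Function('a')(E) = Add(Pow(E, 2), Mul(-19, E))
Pow(Add(Mul(-13, -7), Function('a')(k)), Rational(1, 2)) = Pow(Add(Mul(-13, -7), Mul(2, Add(-19, 2))), Rational(1, 2)) = Pow(Add(91, Mul(2, -17)), Rational(1, 2)) = Pow(Add(91, -34), Rational(1, 2)) = Pow(57, Rational(1, 2))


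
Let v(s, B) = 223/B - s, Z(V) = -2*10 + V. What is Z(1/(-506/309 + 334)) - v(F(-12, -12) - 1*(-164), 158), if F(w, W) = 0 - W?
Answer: 15876559/102700 ≈ 154.59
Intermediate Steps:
F(w, W) = -W
Z(V) = -20 + V
v(s, B) = -s + 223/B
Z(1/(-506/309 + 334)) - v(F(-12, -12) - 1*(-164), 158) = (-20 + 1/(-506/309 + 334)) - (-(-1*(-12) - 1*(-164)) + 223/158) = (-20 + 1/(-506*1/309 + 334)) - (-(12 + 164) + 223*(1/158)) = (-20 + 1/(-506/309 + 334)) - (-1*176 + 223/158) = (-20 + 1/(102700/309)) - (-176 + 223/158) = (-20 + 309/102700) - 1*(-27585/158) = -2053691/102700 + 27585/158 = 15876559/102700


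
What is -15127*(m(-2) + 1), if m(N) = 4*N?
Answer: 105889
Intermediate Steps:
-15127*(m(-2) + 1) = -15127*(4*(-2) + 1) = -15127*(-8 + 1) = -15127*(-7) = 105889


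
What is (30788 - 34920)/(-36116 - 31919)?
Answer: 4132/68035 ≈ 0.060733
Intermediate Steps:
(30788 - 34920)/(-36116 - 31919) = -4132/(-68035) = -4132*(-1/68035) = 4132/68035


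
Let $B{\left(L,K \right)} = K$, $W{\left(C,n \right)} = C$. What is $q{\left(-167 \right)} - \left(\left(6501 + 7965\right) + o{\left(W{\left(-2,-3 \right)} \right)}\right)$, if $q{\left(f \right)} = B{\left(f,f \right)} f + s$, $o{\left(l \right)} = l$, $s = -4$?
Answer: $13421$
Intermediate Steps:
$q{\left(f \right)} = -4 + f^{2}$ ($q{\left(f \right)} = f f - 4 = f^{2} - 4 = -4 + f^{2}$)
$q{\left(-167 \right)} - \left(\left(6501 + 7965\right) + o{\left(W{\left(-2,-3 \right)} \right)}\right) = \left(-4 + \left(-167\right)^{2}\right) - \left(\left(6501 + 7965\right) - 2\right) = \left(-4 + 27889\right) - \left(14466 - 2\right) = 27885 - 14464 = 13421$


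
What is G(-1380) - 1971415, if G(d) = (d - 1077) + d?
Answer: -1975252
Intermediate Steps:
G(d) = -1077 + 2*d (G(d) = (-1077 + d) + d = -1077 + 2*d)
G(-1380) - 1971415 = (-1077 + 2*(-1380)) - 1971415 = (-1077 - 2760) - 1971415 = -3837 - 1971415 = -1975252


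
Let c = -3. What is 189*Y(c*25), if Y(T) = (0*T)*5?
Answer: 0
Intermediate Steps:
Y(T) = 0 (Y(T) = 0*5 = 0)
189*Y(c*25) = 189*0 = 0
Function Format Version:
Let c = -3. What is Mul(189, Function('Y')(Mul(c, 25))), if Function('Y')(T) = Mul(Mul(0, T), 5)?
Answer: 0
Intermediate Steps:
Function('Y')(T) = 0 (Function('Y')(T) = Mul(0, 5) = 0)
Mul(189, Function('Y')(Mul(c, 25))) = Mul(189, 0) = 0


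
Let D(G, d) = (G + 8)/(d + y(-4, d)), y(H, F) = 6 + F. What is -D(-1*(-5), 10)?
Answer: -½ ≈ -0.50000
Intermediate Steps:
D(G, d) = (8 + G)/(6 + 2*d) (D(G, d) = (G + 8)/(d + (6 + d)) = (8 + G)/(6 + 2*d))
-D(-1*(-5), 10) = -(8 - 1*(-5))/(2*(3 + 10)) = -(8 + 5)/(2*13) = -13/(2*13) = -1*½ = -½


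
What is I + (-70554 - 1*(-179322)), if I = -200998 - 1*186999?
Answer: -279229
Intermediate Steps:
I = -387997 (I = -200998 - 186999 = -387997)
I + (-70554 - 1*(-179322)) = -387997 + (-70554 - 1*(-179322)) = -387997 + (-70554 + 179322) = -387997 + 108768 = -279229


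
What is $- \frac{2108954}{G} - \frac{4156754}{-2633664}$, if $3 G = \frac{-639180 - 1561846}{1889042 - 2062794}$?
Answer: $- \frac{723797665023793783}{1449190734816} \approx -4.9945 \cdot 10^{5}$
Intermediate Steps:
$G = \frac{1100513}{260628}$ ($G = \frac{\left(-639180 - 1561846\right) \frac{1}{1889042 - 2062794}}{3} = \frac{\left(-2201026\right) \frac{1}{-173752}}{3} = \frac{\left(-2201026\right) \left(- \frac{1}{173752}\right)}{3} = \frac{1}{3} \cdot \frac{1100513}{86876} = \frac{1100513}{260628} \approx 4.2225$)
$- \frac{2108954}{G} - \frac{4156754}{-2633664} = - \frac{2108954}{\frac{1100513}{260628}} - \frac{4156754}{-2633664} = \left(-2108954\right) \frac{260628}{1100513} - - \frac{2078377}{1316832} = - \frac{549652463112}{1100513} + \frac{2078377}{1316832} = - \frac{723797665023793783}{1449190734816}$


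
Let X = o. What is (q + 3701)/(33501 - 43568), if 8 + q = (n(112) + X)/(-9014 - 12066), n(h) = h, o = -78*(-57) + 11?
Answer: -77843871/212212360 ≈ -0.36682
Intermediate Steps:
o = 4457 (o = 4446 + 11 = 4457)
X = 4457
q = -173209/21080 (q = -8 + (112 + 4457)/(-9014 - 12066) = -8 + 4569/(-21080) = -8 + 4569*(-1/21080) = -8 - 4569/21080 = -173209/21080 ≈ -8.2168)
(q + 3701)/(33501 - 43568) = (-173209/21080 + 3701)/(33501 - 43568) = (77843871/21080)/(-10067) = (77843871/21080)*(-1/10067) = -77843871/212212360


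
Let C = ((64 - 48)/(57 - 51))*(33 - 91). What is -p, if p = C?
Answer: 464/3 ≈ 154.67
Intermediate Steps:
C = -464/3 (C = (16/6)*(-58) = (16*(⅙))*(-58) = (8/3)*(-58) = -464/3 ≈ -154.67)
p = -464/3 ≈ -154.67
-p = -1*(-464/3) = 464/3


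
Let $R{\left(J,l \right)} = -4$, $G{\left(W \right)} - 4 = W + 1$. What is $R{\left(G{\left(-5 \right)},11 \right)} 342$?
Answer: $-1368$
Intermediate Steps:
$G{\left(W \right)} = 5 + W$ ($G{\left(W \right)} = 4 + \left(W + 1\right) = 4 + \left(1 + W\right) = 5 + W$)
$R{\left(G{\left(-5 \right)},11 \right)} 342 = \left(-4\right) 342 = -1368$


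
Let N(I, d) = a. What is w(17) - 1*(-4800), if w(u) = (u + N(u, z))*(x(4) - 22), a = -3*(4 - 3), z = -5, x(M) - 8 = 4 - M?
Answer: 4604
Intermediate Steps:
x(M) = 12 - M (x(M) = 8 + (4 - M) = 12 - M)
a = -3 (a = -3*1 = -3)
N(I, d) = -3
w(u) = 42 - 14*u (w(u) = (u - 3)*((12 - 1*4) - 22) = (-3 + u)*((12 - 4) - 22) = (-3 + u)*(8 - 22) = (-3 + u)*(-14) = 42 - 14*u)
w(17) - 1*(-4800) = (42 - 14*17) - 1*(-4800) = (42 - 238) + 4800 = -196 + 4800 = 4604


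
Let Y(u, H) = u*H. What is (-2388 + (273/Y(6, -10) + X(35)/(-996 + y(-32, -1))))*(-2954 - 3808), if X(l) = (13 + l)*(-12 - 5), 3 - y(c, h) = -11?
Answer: 79408468461/4910 ≈ 1.6173e+7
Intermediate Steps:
Y(u, H) = H*u
y(c, h) = 14 (y(c, h) = 3 - 1*(-11) = 3 + 11 = 14)
X(l) = -221 - 17*l (X(l) = (13 + l)*(-17) = -221 - 17*l)
(-2388 + (273/Y(6, -10) + X(35)/(-996 + y(-32, -1))))*(-2954 - 3808) = (-2388 + (273/((-10*6)) + (-221 - 17*35)/(-996 + 14)))*(-2954 - 3808) = (-2388 + (273/(-60) + (-221 - 595)/(-982)))*(-6762) = (-2388 + (273*(-1/60) - 816*(-1/982)))*(-6762) = (-2388 + (-91/20 + 408/491))*(-6762) = (-2388 - 36521/9820)*(-6762) = -23486681/9820*(-6762) = 79408468461/4910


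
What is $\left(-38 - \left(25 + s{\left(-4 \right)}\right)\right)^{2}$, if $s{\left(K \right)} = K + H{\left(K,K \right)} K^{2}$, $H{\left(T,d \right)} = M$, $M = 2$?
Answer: $8281$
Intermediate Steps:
$H{\left(T,d \right)} = 2$
$s{\left(K \right)} = K + 2 K^{2}$
$\left(-38 - \left(25 + s{\left(-4 \right)}\right)\right)^{2} = \left(-38 - \left(25 - 4 \left(1 + 2 \left(-4\right)\right)\right)\right)^{2} = \left(-38 - \left(25 - 4 \left(1 - 8\right)\right)\right)^{2} = \left(-38 - \left(25 - -28\right)\right)^{2} = \left(-38 - 53\right)^{2} = \left(-91\right)^{2} = 8281$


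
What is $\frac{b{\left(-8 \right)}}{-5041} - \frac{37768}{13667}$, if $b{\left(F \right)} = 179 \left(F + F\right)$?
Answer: $- \frac{151246200}{68895347} \approx -2.1953$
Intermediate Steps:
$b{\left(F \right)} = 358 F$ ($b{\left(F \right)} = 179 \cdot 2 F = 358 F$)
$\frac{b{\left(-8 \right)}}{-5041} - \frac{37768}{13667} = \frac{358 \left(-8\right)}{-5041} - \frac{37768}{13667} = \left(-2864\right) \left(- \frac{1}{5041}\right) - \frac{37768}{13667} = \frac{2864}{5041} - \frac{37768}{13667} = - \frac{151246200}{68895347}$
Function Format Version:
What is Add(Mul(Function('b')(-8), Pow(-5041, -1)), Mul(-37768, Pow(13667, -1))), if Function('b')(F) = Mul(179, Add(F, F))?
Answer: Rational(-151246200, 68895347) ≈ -2.1953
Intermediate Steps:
Function('b')(F) = Mul(358, F) (Function('b')(F) = Mul(179, Mul(2, F)) = Mul(358, F))
Add(Mul(Function('b')(-8), Pow(-5041, -1)), Mul(-37768, Pow(13667, -1))) = Add(Mul(Mul(358, -8), Pow(-5041, -1)), Mul(-37768, Pow(13667, -1))) = Add(Mul(-2864, Rational(-1, 5041)), Mul(-37768, Rational(1, 13667))) = Add(Rational(2864, 5041), Rational(-37768, 13667)) = Rational(-151246200, 68895347)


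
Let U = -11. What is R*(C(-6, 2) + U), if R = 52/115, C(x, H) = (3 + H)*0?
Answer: -572/115 ≈ -4.9739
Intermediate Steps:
C(x, H) = 0
R = 52/115 (R = 52*(1/115) = 52/115 ≈ 0.45217)
R*(C(-6, 2) + U) = 52*(0 - 11)/115 = (52/115)*(-11) = -572/115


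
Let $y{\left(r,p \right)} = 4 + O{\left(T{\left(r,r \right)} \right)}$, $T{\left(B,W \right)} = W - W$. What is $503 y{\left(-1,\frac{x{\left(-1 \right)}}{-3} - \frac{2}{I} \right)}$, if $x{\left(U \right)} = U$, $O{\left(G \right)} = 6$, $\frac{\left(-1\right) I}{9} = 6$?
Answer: $5030$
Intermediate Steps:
$T{\left(B,W \right)} = 0$
$I = -54$ ($I = \left(-9\right) 6 = -54$)
$y{\left(r,p \right)} = 10$ ($y{\left(r,p \right)} = 4 + 6 = 10$)
$503 y{\left(-1,\frac{x{\left(-1 \right)}}{-3} - \frac{2}{I} \right)} = 503 \cdot 10 = 5030$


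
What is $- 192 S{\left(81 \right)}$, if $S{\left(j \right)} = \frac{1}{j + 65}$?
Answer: $- \frac{96}{73} \approx -1.3151$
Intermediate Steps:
$S{\left(j \right)} = \frac{1}{65 + j}$
$- 192 S{\left(81 \right)} = - \frac{192}{65 + 81} = - \frac{192}{146} = \left(-192\right) \frac{1}{146} = - \frac{96}{73}$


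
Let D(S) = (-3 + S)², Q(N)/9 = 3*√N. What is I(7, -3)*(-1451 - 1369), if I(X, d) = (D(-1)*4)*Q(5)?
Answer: -4872960*√5 ≈ -1.0896e+7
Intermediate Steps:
Q(N) = 27*√N (Q(N) = 9*(3*√N) = 27*√N)
I(X, d) = 1728*√5 (I(X, d) = ((-3 - 1)²*4)*(27*√5) = ((-4)²*4)*(27*√5) = (16*4)*(27*√5) = 64*(27*√5) = 1728*√5)
I(7, -3)*(-1451 - 1369) = (1728*√5)*(-1451 - 1369) = (1728*√5)*(-2820) = -4872960*√5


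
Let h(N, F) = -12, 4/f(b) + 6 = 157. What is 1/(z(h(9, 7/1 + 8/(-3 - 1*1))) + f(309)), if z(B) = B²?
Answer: 151/21748 ≈ 0.0069432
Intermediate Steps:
f(b) = 4/151 (f(b) = 4/(-6 + 157) = 4/151)
1/(z(h(9, 7/1 + 8/(-3 - 1*1))) + f(309)) = 1/((-12)² + 4/151) = 1/(144 + 4/151) = 1/(21748/151) = 151/21748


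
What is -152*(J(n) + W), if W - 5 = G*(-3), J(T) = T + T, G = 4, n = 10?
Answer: -1976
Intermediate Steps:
J(T) = 2*T
W = -7 (W = 5 + 4*(-3) = 5 - 12 = -7)
-152*(J(n) + W) = -152*(2*10 - 7) = -152*(20 - 7) = -152*13 = -1976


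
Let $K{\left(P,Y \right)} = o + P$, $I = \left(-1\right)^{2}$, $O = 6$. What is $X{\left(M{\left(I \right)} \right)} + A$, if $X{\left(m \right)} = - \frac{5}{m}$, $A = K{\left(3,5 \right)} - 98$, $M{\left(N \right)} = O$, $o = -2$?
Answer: $- \frac{587}{6} \approx -97.833$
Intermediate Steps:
$I = 1$
$M{\left(N \right)} = 6$
$K{\left(P,Y \right)} = -2 + P$
$A = -97$ ($A = \left(-2 + 3\right) - 98 = 1 - 98 = -97$)
$X{\left(M{\left(I \right)} \right)} + A = - \frac{5}{6} - 97 = - \frac{587}{6}$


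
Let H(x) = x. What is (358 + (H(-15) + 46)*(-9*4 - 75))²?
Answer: 9504889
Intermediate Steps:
(358 + (H(-15) + 46)*(-9*4 - 75))² = (358 + (-15 + 46)*(-9*4 - 75))² = (358 + 31*(-36 - 75))² = (358 + 31*(-111))² = (358 - 3441)² = (-3083)² = 9504889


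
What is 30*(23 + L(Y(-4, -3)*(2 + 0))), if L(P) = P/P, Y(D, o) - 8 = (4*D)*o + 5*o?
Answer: 720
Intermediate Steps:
Y(D, o) = 8 + 5*o + 4*D*o (Y(D, o) = 8 + ((4*D)*o + 5*o) = 8 + (4*D*o + 5*o) = 8 + (5*o + 4*D*o) = 8 + 5*o + 4*D*o)
L(P) = 1
30*(23 + L(Y(-4, -3)*(2 + 0))) = 30*(23 + 1) = 30*24 = 720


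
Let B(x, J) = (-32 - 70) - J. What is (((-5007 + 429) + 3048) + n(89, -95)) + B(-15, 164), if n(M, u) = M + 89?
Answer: -1618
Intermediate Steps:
n(M, u) = 89 + M
B(x, J) = -102 - J
(((-5007 + 429) + 3048) + n(89, -95)) + B(-15, 164) = (((-5007 + 429) + 3048) + (89 + 89)) + (-102 - 1*164) = ((-4578 + 3048) + 178) + (-102 - 164) = (-1530 + 178) - 266 = -1352 - 266 = -1618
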